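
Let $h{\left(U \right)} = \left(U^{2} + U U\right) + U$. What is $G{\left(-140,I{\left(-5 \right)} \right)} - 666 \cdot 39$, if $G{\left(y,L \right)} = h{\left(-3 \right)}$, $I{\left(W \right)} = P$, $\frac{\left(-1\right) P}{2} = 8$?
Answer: $-25959$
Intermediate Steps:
$P = -16$ ($P = \left(-2\right) 8 = -16$)
$h{\left(U \right)} = U + 2 U^{2}$ ($h{\left(U \right)} = \left(U^{2} + U^{2}\right) + U = 2 U^{2} + U = U + 2 U^{2}$)
$I{\left(W \right)} = -16$
$G{\left(y,L \right)} = 15$ ($G{\left(y,L \right)} = - 3 \left(1 + 2 \left(-3\right)\right) = - 3 \left(1 - 6\right) = \left(-3\right) \left(-5\right) = 15$)
$G{\left(-140,I{\left(-5 \right)} \right)} - 666 \cdot 39 = 15 - 666 \cdot 39 = 15 - 25974 = -25959$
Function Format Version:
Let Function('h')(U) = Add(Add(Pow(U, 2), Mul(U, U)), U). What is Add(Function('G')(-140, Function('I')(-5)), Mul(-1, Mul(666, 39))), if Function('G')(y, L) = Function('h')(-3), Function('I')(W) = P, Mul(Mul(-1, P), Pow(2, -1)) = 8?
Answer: -25959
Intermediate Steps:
P = -16 (P = Mul(-2, 8) = -16)
Function('h')(U) = Add(U, Mul(2, Pow(U, 2))) (Function('h')(U) = Add(Add(Pow(U, 2), Pow(U, 2)), U) = Add(Mul(2, Pow(U, 2)), U) = Add(U, Mul(2, Pow(U, 2))))
Function('I')(W) = -16
Function('G')(y, L) = 15 (Function('G')(y, L) = Mul(-3, Add(1, Mul(2, -3))) = Mul(-3, Add(1, -6)) = Mul(-3, -5) = 15)
Add(Function('G')(-140, Function('I')(-5)), Mul(-1, Mul(666, 39))) = Add(15, Mul(-1, Mul(666, 39))) = Add(15, Mul(-1, 25974)) = Add(15, -25974) = -25959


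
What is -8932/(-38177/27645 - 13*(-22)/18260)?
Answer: 8197914648/1253101 ≈ 6542.1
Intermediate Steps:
-8932/(-38177/27645 - 13*(-22)/18260) = -8932/(-38177*1/27645 + 286*(1/18260)) = -8932/(-38177/27645 + 13/830) = -8932/(-1253101/917814) = -8932*(-917814/1253101) = 8197914648/1253101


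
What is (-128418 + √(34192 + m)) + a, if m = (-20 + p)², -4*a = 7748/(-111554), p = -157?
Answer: -14325539635/111554 + √65521 ≈ -1.2816e+5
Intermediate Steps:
a = 1937/111554 (a = -1937/(-111554) = -1937*(-1)/111554 = -¼*(-3874/55777) = 1937/111554 ≈ 0.017364)
m = 31329 (m = (-20 - 157)² = (-177)² = 31329)
(-128418 + √(34192 + m)) + a = (-128418 + √(34192 + 31329)) + 1937/111554 = (-128418 + √65521) + 1937/111554 = -14325539635/111554 + √65521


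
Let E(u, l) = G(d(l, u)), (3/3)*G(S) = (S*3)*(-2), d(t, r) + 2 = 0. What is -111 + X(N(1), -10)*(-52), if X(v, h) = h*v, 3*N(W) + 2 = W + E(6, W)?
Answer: 5387/3 ≈ 1795.7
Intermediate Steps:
d(t, r) = -2 (d(t, r) = -2 + 0 = -2)
G(S) = -6*S (G(S) = (S*3)*(-2) = (3*S)*(-2) = -6*S)
E(u, l) = 12 (E(u, l) = -6*(-2) = 12)
N(W) = 10/3 + W/3 (N(W) = -⅔ + (W + 12)/3 = -⅔ + (12 + W)/3 = -⅔ + (4 + W/3) = 10/3 + W/3)
-111 + X(N(1), -10)*(-52) = -111 - 10*(10/3 + (⅓)*1)*(-52) = -111 - 10*(10/3 + ⅓)*(-52) = -111 - 10*11/3*(-52) = -111 - 110/3*(-52) = -111 + 5720/3 = 5387/3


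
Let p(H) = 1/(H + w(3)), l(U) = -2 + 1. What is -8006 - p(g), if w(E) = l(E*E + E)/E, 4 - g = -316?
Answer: -7677757/959 ≈ -8006.0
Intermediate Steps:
l(U) = -1
g = 320 (g = 4 - 1*(-316) = 4 + 316 = 320)
w(E) = -1/E
p(H) = 1/(-⅓ + H) (p(H) = 1/(H - 1/3) = 1/(H - 1*⅓) = 1/(H - ⅓) = 1/(-⅓ + H))
-8006 - p(g) = -8006 - 3/(-1 + 3*320) = -8006 - 3/(-1 + 960) = -8006 - 3/959 = -7677757/959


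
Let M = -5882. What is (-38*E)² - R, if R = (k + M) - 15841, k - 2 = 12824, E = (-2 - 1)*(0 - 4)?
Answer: 216833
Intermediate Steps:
E = 12 (E = -3*(-4) = 12)
k = 12826 (k = 2 + 12824 = 12826)
R = -8897 (R = (12826 - 5882) - 15841 = 6944 - 15841 = -8897)
(-38*E)² - R = (-38*12)² - 1*(-8897) = (-456)² + 8897 = 207936 + 8897 = 216833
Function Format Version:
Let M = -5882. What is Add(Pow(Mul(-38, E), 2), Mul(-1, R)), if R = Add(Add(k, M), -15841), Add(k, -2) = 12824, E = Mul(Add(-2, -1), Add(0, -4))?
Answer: 216833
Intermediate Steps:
E = 12 (E = Mul(-3, -4) = 12)
k = 12826 (k = Add(2, 12824) = 12826)
R = -8897 (R = Add(Add(12826, -5882), -15841) = Add(6944, -15841) = -8897)
Add(Pow(Mul(-38, E), 2), Mul(-1, R)) = Add(Pow(Mul(-38, 12), 2), Mul(-1, -8897)) = Add(Pow(-456, 2), 8897) = Add(207936, 8897) = 216833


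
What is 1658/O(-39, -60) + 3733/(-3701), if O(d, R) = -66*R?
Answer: -4323211/7327980 ≈ -0.58996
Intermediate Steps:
1658/O(-39, -60) + 3733/(-3701) = 1658/((-66*(-60))) + 3733/(-3701) = 1658/3960 + 3733*(-1/3701) = 1658*(1/3960) - 3733/3701 = 829/1980 - 3733/3701 = -4323211/7327980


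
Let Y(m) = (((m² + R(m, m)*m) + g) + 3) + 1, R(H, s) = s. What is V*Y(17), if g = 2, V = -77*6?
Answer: -269808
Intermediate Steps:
V = -462
Y(m) = 6 + 2*m² (Y(m) = (((m² + m*m) + 2) + 3) + 1 = (((m² + m²) + 2) + 3) + 1 = ((2*m² + 2) + 3) + 1 = ((2 + 2*m²) + 3) + 1 = (5 + 2*m²) + 1 = 6 + 2*m²)
V*Y(17) = -462*(6 + 2*17²) = -462*(6 + 2*289) = -462*(6 + 578) = -462*584 = -269808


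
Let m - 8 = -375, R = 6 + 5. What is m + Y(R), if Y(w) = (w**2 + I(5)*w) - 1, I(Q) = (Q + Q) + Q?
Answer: -82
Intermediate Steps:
R = 11
I(Q) = 3*Q (I(Q) = 2*Q + Q = 3*Q)
m = -367 (m = 8 - 375 = -367)
Y(w) = -1 + w**2 + 15*w (Y(w) = (w**2 + (3*5)*w) - 1 = (w**2 + 15*w) - 1 = -1 + w**2 + 15*w)
m + Y(R) = -367 + (-1 + 11**2 + 15*11) = -367 + (-1 + 121 + 165) = -367 + 285 = -82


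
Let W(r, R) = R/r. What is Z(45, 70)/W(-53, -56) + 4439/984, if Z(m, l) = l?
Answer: 69629/984 ≈ 70.761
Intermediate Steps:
Z(45, 70)/W(-53, -56) + 4439/984 = 70/((-56/(-53))) + 4439/984 = 70/((-56*(-1/53))) + 4439*(1/984) = 70/(56/53) + 4439/984 = 70*(53/56) + 4439/984 = 265/4 + 4439/984 = 69629/984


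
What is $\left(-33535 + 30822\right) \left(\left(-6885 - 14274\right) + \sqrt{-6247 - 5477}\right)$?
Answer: $57404367 - 5426 i \sqrt{2931} \approx 5.7404 \cdot 10^{7} - 2.9376 \cdot 10^{5} i$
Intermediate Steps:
$\left(-33535 + 30822\right) \left(\left(-6885 - 14274\right) + \sqrt{-6247 - 5477}\right) = - 2713 \left(\left(-6885 - 14274\right) + \sqrt{-11724}\right) = - 2713 \left(-21159 + 2 i \sqrt{2931}\right) = 57404367 - 5426 i \sqrt{2931}$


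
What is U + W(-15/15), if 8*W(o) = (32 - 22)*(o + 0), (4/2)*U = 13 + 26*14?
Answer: 749/4 ≈ 187.25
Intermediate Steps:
U = 377/2 (U = (13 + 26*14)/2 = (13 + 364)/2 = (½)*377 = 377/2 ≈ 188.50)
W(o) = 5*o/4 (W(o) = ((32 - 22)*(o + 0))/8 = (10*o)/8 = 5*o/4)
U + W(-15/15) = 377/2 + 5*(-15/15)/4 = 377/2 + 5*(-15*1/15)/4 = 377/2 + (5/4)*(-1) = 377/2 - 5/4 = 749/4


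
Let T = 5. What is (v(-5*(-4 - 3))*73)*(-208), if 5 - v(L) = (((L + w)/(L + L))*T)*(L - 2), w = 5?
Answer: 9490000/7 ≈ 1.3557e+6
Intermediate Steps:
v(L) = 5 - 5*(-2 + L)*(5 + L)/(2*L) (v(L) = 5 - ((L + 5)/(L + L))*5*(L - 2) = 5 - ((5 + L)/((2*L)))*5*(-2 + L) = 5 - ((5 + L)*(1/(2*L)))*5*(-2 + L) = 5 - ((5 + L)/(2*L))*5*(-2 + L) = 5 - 5*(5 + L)/(2*L)*(-2 + L) = 5 - 5*(-2 + L)*(5 + L)/(2*L))
(v(-5*(-4 - 3))*73)*(-208) = ((5*(10 - (-5*(-4 - 3))*(1 - 5*(-4 - 3)))/(2*((-5*(-4 - 3)))))*73)*(-208) = ((5*(10 - (-5*(-7))*(1 - 5*(-7)))/(2*((-5*(-7)))))*73)*(-208) = (((5/2)*(10 - 1*35*(1 + 35))/35)*73)*(-208) = (((5/2)*(1/35)*(10 - 1*35*36))*73)*(-208) = (((5/2)*(1/35)*(10 - 1260))*73)*(-208) = (((5/2)*(1/35)*(-1250))*73)*(-208) = -625/7*73*(-208) = -45625/7*(-208) = 9490000/7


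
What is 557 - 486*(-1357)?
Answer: 660059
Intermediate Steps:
557 - 486*(-1357) = 557 + 659502 = 660059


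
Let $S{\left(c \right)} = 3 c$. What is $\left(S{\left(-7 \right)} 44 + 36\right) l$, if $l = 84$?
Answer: $-74592$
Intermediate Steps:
$\left(S{\left(-7 \right)} 44 + 36\right) l = \left(3 \left(-7\right) 44 + 36\right) 84 = \left(\left(-21\right) 44 + 36\right) 84 = \left(-924 + 36\right) 84 = \left(-888\right) 84 = -74592$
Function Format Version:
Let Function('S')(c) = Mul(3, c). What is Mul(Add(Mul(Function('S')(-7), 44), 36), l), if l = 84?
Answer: -74592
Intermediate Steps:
Mul(Add(Mul(Function('S')(-7), 44), 36), l) = Mul(Add(Mul(Mul(3, -7), 44), 36), 84) = Mul(Add(Mul(-21, 44), 36), 84) = Mul(Add(-924, 36), 84) = Mul(-888, 84) = -74592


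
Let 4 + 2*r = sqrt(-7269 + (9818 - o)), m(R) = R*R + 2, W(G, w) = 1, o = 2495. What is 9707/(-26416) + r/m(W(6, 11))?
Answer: -81953/79248 + sqrt(6)/2 ≈ 0.19061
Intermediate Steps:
m(R) = 2 + R**2 (m(R) = R**2 + 2 = 2 + R**2)
r = -2 + 3*sqrt(6)/2 (r = -2 + sqrt(-7269 + (9818 - 1*2495))/2 = -2 + sqrt(-7269 + (9818 - 2495))/2 = -2 + sqrt(-7269 + 7323)/2 = -2 + sqrt(54)/2 = -2 + (3*sqrt(6))/2 = -2 + 3*sqrt(6)/2 ≈ 1.6742)
9707/(-26416) + r/m(W(6, 11)) = 9707/(-26416) + (-2 + 3*sqrt(6)/2)/(2 + 1**2) = 9707*(-1/26416) + (-2 + 3*sqrt(6)/2)/(2 + 1) = -9707/26416 + (-2 + 3*sqrt(6)/2)/3 = -9707/26416 + (-2 + 3*sqrt(6)/2)*(1/3) = -9707/26416 + (-2/3 + sqrt(6)/2) = -81953/79248 + sqrt(6)/2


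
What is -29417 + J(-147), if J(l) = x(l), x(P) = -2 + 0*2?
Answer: -29419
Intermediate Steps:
x(P) = -2 (x(P) = -2 + 0 = -2)
J(l) = -2
-29417 + J(-147) = -29417 - 2 = -29419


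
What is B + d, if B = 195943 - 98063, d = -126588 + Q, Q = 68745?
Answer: 40037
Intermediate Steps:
d = -57843 (d = -126588 + 68745 = -57843)
B = 97880
B + d = 97880 - 57843 = 40037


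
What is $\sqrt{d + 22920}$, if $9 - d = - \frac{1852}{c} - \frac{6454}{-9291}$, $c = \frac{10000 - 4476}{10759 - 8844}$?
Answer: $\frac{8 \sqrt{60631468331439570}}{12830871} \approx 153.53$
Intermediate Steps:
$c = \frac{5524}{1915} \approx 2.8846$
$d = \frac{8344383560}{12830871}$ ($d = 9 - \left(- \frac{1852}{\frac{5524}{1915}} - \frac{6454}{-9291}\right) = 9 - \left(\left(-1852\right) \frac{1915}{5524} - - \frac{6454}{9291}\right) = 9 - \left(- \frac{886645}{1381} + \frac{6454}{9291}\right) = 9 - - \frac{8228905721}{12830871} = 9 + \frac{8228905721}{12830871} = \frac{8344383560}{12830871} \approx 650.34$)
$\sqrt{d + 22920} = \sqrt{\frac{8344383560}{12830871} + 22920} = \sqrt{\frac{302427946880}{12830871}} = \frac{8 \sqrt{60631468331439570}}{12830871}$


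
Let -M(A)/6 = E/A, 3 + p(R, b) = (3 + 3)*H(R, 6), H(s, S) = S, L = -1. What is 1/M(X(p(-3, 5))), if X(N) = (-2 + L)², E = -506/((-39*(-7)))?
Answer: 819/1012 ≈ 0.80929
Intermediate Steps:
E = -506/273 ≈ -1.8535
p(R, b) = 33 (p(R, b) = -3 + (3 + 3)*6 = -3 + 6*6 = -3 + 36 = 33)
X(N) = 9 (X(N) = (-2 - 1)² = (-3)² = 9)
M(A) = 1012/(91*A) (M(A) = -(-1012)/(91*A) = 1012/(91*A))
1/M(X(p(-3, 5))) = 1/((1012/91)/9) = 1/((1012/91)*(⅑)) = 1/(1012/819) = 819/1012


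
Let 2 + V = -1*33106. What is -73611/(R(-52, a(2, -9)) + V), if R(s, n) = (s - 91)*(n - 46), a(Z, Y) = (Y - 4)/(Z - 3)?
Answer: 24537/9463 ≈ 2.5929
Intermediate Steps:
V = -33108 (V = -2 - 1*33106 = -2 - 33106 = -33108)
a(Z, Y) = (-4 + Y)/(-3 + Z)
R(s, n) = (-91 + s)*(-46 + n)
-73611/(R(-52, a(2, -9)) + V) = -73611/((4186 - 91*(-4 - 9)/(-3 + 2) - 46*(-52) + ((-4 - 9)/(-3 + 2))*(-52)) - 33108) = -73611/((4186 - 91*(-13)/(-1) + 2392 + (-13/(-1))*(-52)) - 33108) = -73611/((4186 - (-91)*(-13) + 2392 - 1*(-13)*(-52)) - 33108) = -73611/((4186 - 91*13 + 2392 + 13*(-52)) - 33108) = -73611/((4186 - 1183 + 2392 - 676) - 33108) = -73611/(4719 - 33108) = -73611/(-28389) = -73611*(-1/28389) = 24537/9463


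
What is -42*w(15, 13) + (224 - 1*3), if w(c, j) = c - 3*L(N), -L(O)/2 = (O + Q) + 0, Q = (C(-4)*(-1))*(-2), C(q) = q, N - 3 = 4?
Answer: -157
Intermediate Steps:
N = 7 (N = 3 + 4 = 7)
Q = -8 (Q = -4*(-1)*(-2) = 4*(-2) = -8)
L(O) = 16 - 2*O (L(O) = -2*((O - 8) + 0) = -2*((-8 + O) + 0) = -2*(-8 + O) = 16 - 2*O)
w(c, j) = -6 + c (w(c, j) = c - 3*(16 - 2*7) = c - 3*(16 - 14) = c - 3*2 = c - 6 = -6 + c)
-42*w(15, 13) + (224 - 1*3) = -42*(-6 + 15) + (224 - 1*3) = -42*9 + (224 - 3) = -378 + 221 = -157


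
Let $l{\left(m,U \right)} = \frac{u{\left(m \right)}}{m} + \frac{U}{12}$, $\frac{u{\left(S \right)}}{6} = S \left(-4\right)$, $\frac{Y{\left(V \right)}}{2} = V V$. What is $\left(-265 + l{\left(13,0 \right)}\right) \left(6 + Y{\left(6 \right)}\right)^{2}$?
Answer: $-1758276$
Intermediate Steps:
$Y{\left(V \right)} = 2 V^{2}$ ($Y{\left(V \right)} = 2 V V = 2 V^{2}$)
$u{\left(S \right)} = - 24 S$ ($u{\left(S \right)} = 6 S \left(-4\right) = 6 \left(- 4 S\right) = - 24 S$)
$l{\left(m,U \right)} = -24 + \frac{U}{12}$ ($l{\left(m,U \right)} = \frac{\left(-24\right) m}{m} + \frac{U}{12} = -24 + U \frac{1}{12} = -24 + \frac{U}{12}$)
$\left(-265 + l{\left(13,0 \right)}\right) \left(6 + Y{\left(6 \right)}\right)^{2} = \left(-265 + \left(-24 + \frac{1}{12} \cdot 0\right)\right) \left(6 + 2 \cdot 6^{2}\right)^{2} = \left(-265 + \left(-24 + 0\right)\right) \left(6 + 2 \cdot 36\right)^{2} = \left(-265 - 24\right) \left(6 + 72\right)^{2} = - 289 \cdot 78^{2} = \left(-289\right) 6084 = -1758276$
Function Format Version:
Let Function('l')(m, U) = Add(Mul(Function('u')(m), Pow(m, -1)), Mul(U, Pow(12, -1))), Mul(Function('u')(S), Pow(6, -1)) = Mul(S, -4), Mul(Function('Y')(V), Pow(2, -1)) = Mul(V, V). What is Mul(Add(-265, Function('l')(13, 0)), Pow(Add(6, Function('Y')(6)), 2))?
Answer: -1758276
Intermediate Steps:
Function('Y')(V) = Mul(2, Pow(V, 2)) (Function('Y')(V) = Mul(2, Mul(V, V)) = Mul(2, Pow(V, 2)))
Function('u')(S) = Mul(-24, S) (Function('u')(S) = Mul(6, Mul(S, -4)) = Mul(6, Mul(-4, S)) = Mul(-24, S))
Function('l')(m, U) = Add(-24, Mul(Rational(1, 12), U)) (Function('l')(m, U) = Add(Mul(Mul(-24, m), Pow(m, -1)), Mul(U, Pow(12, -1))) = Add(-24, Mul(U, Rational(1, 12))) = Add(-24, Mul(Rational(1, 12), U)))
Mul(Add(-265, Function('l')(13, 0)), Pow(Add(6, Function('Y')(6)), 2)) = Mul(Add(-265, Add(-24, Mul(Rational(1, 12), 0))), Pow(Add(6, Mul(2, Pow(6, 2))), 2)) = Mul(Add(-265, Add(-24, 0)), Pow(Add(6, Mul(2, 36)), 2)) = Mul(Add(-265, -24), Pow(Add(6, 72), 2)) = Mul(-289, Pow(78, 2)) = Mul(-289, 6084) = -1758276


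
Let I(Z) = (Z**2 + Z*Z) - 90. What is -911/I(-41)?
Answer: -911/3272 ≈ -0.27842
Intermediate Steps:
I(Z) = -90 + 2*Z**2 (I(Z) = (Z**2 + Z**2) - 90 = 2*Z**2 - 90 = -90 + 2*Z**2)
-911/I(-41) = -911/(-90 + 2*(-41)**2) = -911/(-90 + 2*1681) = -911/(-90 + 3362) = -911/3272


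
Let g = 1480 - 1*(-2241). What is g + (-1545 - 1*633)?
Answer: 1543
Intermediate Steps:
g = 3721 (g = 1480 + 2241 = 3721)
g + (-1545 - 1*633) = 3721 + (-1545 - 1*633) = 3721 + (-1545 - 633) = 3721 - 2178 = 1543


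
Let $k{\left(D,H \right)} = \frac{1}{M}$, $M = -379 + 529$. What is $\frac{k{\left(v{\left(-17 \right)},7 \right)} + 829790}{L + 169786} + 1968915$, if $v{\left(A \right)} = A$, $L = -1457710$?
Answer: $\frac{380371807900499}{193188600} \approx 1.9689 \cdot 10^{6}$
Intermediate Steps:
$M = 150$
$k{\left(D,H \right)} = \frac{1}{150}$
$\frac{k{\left(v{\left(-17 \right)},7 \right)} + 829790}{L + 169786} + 1968915 = \frac{\frac{1}{150} + 829790}{-1457710 + 169786} + 1968915 = \frac{124468501}{150 \left(-1287924\right)} + 1968915 = \frac{124468501}{150} \left(- \frac{1}{1287924}\right) + 1968915 = - \frac{124468501}{193188600} + 1968915 = \frac{380371807900499}{193188600}$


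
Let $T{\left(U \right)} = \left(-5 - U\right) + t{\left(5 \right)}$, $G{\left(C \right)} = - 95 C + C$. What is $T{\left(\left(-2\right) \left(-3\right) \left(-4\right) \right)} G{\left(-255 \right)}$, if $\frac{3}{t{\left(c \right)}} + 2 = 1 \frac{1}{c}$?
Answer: $415480$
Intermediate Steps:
$G{\left(C \right)} = - 94 C$
$t{\left(c \right)} = \frac{3}{-2 + \frac{1}{c}}$ ($t{\left(c \right)} = \frac{3}{-2 + 1 \frac{1}{c}} = \frac{3}{-2 + \frac{1}{c}}$)
$T{\left(U \right)} = - \frac{20}{3} - U$ ($T{\left(U \right)} = \left(-5 - U\right) - \frac{15}{-1 + 2 \cdot 5} = \left(-5 - U\right) - \frac{15}{-1 + 10} = \left(-5 - U\right) - \frac{15}{9} = \left(-5 - U\right) - 15 \cdot \frac{1}{9} = \left(-5 - U\right) - \frac{5}{3} = - \frac{20}{3} - U$)
$T{\left(\left(-2\right) \left(-3\right) \left(-4\right) \right)} G{\left(-255 \right)} = \left(- \frac{20}{3} - \left(-2\right) \left(-3\right) \left(-4\right)\right) \left(\left(-94\right) \left(-255\right)\right) = \left(- \frac{20}{3} - 6 \left(-4\right)\right) 23970 = \left(- \frac{20}{3} - -24\right) 23970 = \left(- \frac{20}{3} + 24\right) 23970 = \frac{52}{3} \cdot 23970 = 415480$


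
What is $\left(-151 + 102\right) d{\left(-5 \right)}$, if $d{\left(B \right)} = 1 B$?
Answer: $245$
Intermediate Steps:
$d{\left(B \right)} = B$
$\left(-151 + 102\right) d{\left(-5 \right)} = \left(-151 + 102\right) \left(-5\right) = \left(-49\right) \left(-5\right) = 245$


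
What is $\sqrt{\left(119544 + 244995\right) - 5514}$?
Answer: $5 \sqrt{14361} \approx 599.19$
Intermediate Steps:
$\sqrt{\left(119544 + 244995\right) - 5514} = \sqrt{364539 + \left(-41420 + 35906\right)} = \sqrt{364539 - 5514} = \sqrt{359025} = 5 \sqrt{14361}$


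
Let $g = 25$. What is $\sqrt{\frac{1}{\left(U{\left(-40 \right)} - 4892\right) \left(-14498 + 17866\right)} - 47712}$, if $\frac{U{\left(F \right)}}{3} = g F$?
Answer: $\frac{i \sqrt{2106812846915809618}}{6645064} \approx 218.43 i$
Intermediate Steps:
$U{\left(F \right)} = 75 F$ ($U{\left(F \right)} = 3 \cdot 25 F = 75 F$)
$\sqrt{\frac{1}{\left(U{\left(-40 \right)} - 4892\right) \left(-14498 + 17866\right)} - 47712} = \sqrt{\frac{1}{\left(75 \left(-40\right) - 4892\right) \left(-14498 + 17866\right)} - 47712} = \sqrt{\frac{1}{\left(-3000 - 4892\right) 3368} - 47712} = \sqrt{\frac{1}{\left(-7892\right) 3368} - 47712} = \sqrt{\frac{1}{-26580256} - 47712} = \sqrt{- \frac{1}{26580256} - 47712} = \sqrt{- \frac{1268197174273}{26580256}} = \frac{i \sqrt{2106812846915809618}}{6645064}$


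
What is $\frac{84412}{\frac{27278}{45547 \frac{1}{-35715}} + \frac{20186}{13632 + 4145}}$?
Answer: $- \frac{17086867367957}{4329508579387} \approx -3.9466$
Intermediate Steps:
$\frac{84412}{\frac{27278}{45547 \frac{1}{-35715}} + \frac{20186}{13632 + 4145}} = \frac{84412}{\frac{27278}{45547 \left(- \frac{1}{35715}\right)} + \frac{20186}{17777}} = \frac{84412}{\frac{27278}{- \frac{45547}{35715}} + 20186 \cdot \frac{1}{17777}} = \frac{84412}{27278 \left(- \frac{35715}{45547}\right) + \frac{20186}{17777}} = \frac{84412}{- \frac{974233770}{45547} + \frac{20186}{17777}} = \frac{84412}{- \frac{17318034317548}{809689019}} = 84412 \left(- \frac{809689019}{17318034317548}\right) = - \frac{17086867367957}{4329508579387}$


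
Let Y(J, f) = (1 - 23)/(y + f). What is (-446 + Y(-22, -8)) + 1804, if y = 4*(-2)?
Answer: 10875/8 ≈ 1359.4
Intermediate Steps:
y = -8
Y(J, f) = -22/(-8 + f) (Y(J, f) = (1 - 23)/(-8 + f) = -22/(-8 + f))
(-446 + Y(-22, -8)) + 1804 = (-446 - 22/(-8 - 8)) + 1804 = (-446 - 22/(-16)) + 1804 = (-446 - 22*(-1/16)) + 1804 = (-446 + 11/8) + 1804 = -3557/8 + 1804 = 10875/8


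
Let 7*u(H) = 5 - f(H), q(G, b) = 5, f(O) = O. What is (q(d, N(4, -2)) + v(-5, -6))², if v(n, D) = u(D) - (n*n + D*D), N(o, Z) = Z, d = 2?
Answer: 145161/49 ≈ 2962.5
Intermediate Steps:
u(H) = 5/7 - H/7 (u(H) = (5 - H)/7 = 5/7 - H/7)
v(n, D) = 5/7 - D² - n² - D/7 (v(n, D) = (5/7 - D/7) - (n*n + D*D) = (5/7 - D/7) - (n² + D²) = (5/7 - D/7) - (D² + n²) = (5/7 - D/7) + (-D² - n²) = 5/7 - D² - n² - D/7)
(q(d, N(4, -2)) + v(-5, -6))² = (5 + (5/7 - 1*(-6)² - 1*(-5)² - ⅐*(-6)))² = (5 + (5/7 - 1*36 - 1*25 + 6/7))² = (5 + (5/7 - 36 - 25 + 6/7))² = (5 - 416/7)² = (-381/7)² = 145161/49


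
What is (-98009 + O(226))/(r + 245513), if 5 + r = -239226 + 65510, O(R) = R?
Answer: -13969/10256 ≈ -1.3620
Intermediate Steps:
r = -173721 (r = -5 + (-239226 + 65510) = -5 - 173716 = -173721)
(-98009 + O(226))/(r + 245513) = (-98009 + 226)/(-173721 + 245513) = -97783/71792 = -97783*1/71792 = -13969/10256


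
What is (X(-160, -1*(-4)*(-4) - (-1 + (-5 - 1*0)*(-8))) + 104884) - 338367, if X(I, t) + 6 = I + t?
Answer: -233704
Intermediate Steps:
X(I, t) = -6 + I + t (X(I, t) = -6 + (I + t) = -6 + I + t)
(X(-160, -1*(-4)*(-4) - (-1 + (-5 - 1*0)*(-8))) + 104884) - 338367 = ((-6 - 160 + (-1*(-4)*(-4) - (-1 + (-5 - 1*0)*(-8)))) + 104884) - 338367 = ((-6 - 160 + (4*(-4) - (-1 + (-5 + 0)*(-8)))) + 104884) - 338367 = ((-6 - 160 + (-16 - (-1 - 5*(-8)))) + 104884) - 338367 = ((-6 - 160 + (-16 - (-1 + 40))) + 104884) - 338367 = ((-6 - 160 + (-16 - 1*39)) + 104884) - 338367 = ((-6 - 160 + (-16 - 39)) + 104884) - 338367 = ((-6 - 160 - 55) + 104884) - 338367 = (-221 + 104884) - 338367 = 104663 - 338367 = -233704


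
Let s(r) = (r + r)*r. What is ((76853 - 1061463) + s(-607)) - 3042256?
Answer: -3289968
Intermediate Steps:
s(r) = 2*r² (s(r) = (2*r)*r = 2*r²)
((76853 - 1061463) + s(-607)) - 3042256 = ((76853 - 1061463) + 2*(-607)²) - 3042256 = (-984610 + 2*368449) - 3042256 = (-984610 + 736898) - 3042256 = -247712 - 3042256 = -3289968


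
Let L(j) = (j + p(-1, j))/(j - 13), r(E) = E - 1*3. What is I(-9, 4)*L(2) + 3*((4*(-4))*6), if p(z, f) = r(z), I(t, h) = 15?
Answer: -3138/11 ≈ -285.27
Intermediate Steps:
r(E) = -3 + E (r(E) = E - 3 = -3 + E)
p(z, f) = -3 + z
L(j) = (-4 + j)/(-13 + j) (L(j) = (j + (-3 - 1))/(j - 13) = (j - 4)/(-13 + j) = (-4 + j)/(-13 + j))
I(-9, 4)*L(2) + 3*((4*(-4))*6) = 15*((-4 + 2)/(-13 + 2)) + 3*((4*(-4))*6) = 15*(-2/(-11)) + 3*(-16*6) = 15*(-1/11*(-2)) + 3*(-96) = 15*(2/11) - 288 = 30/11 - 288 = -3138/11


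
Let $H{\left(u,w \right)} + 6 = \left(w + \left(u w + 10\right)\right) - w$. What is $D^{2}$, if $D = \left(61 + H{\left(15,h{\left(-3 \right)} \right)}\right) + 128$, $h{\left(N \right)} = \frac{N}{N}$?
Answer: $43264$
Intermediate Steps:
$h{\left(N \right)} = 1$
$H{\left(u,w \right)} = 4 + u w$ ($H{\left(u,w \right)} = -6 - \left(-10 - u w\right) = -6 + \left(10 + u w\right) = 4 + u w$)
$D = 208$ ($D = \left(61 + \left(4 + 15 \cdot 1\right)\right) + 128 = \left(61 + \left(4 + 15\right)\right) + 128 = \left(61 + 19\right) + 128 = 80 + 128 = 208$)
$D^{2} = 208^{2} = 43264$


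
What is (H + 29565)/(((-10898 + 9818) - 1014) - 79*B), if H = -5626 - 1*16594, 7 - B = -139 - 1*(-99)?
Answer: -7345/5807 ≈ -1.2649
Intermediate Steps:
B = 47 (B = 7 - (-139 - 1*(-99)) = 7 - (-139 + 99) = 7 - 1*(-40) = 7 + 40 = 47)
H = -22220 (H = -5626 - 16594 = -22220)
(H + 29565)/(((-10898 + 9818) - 1014) - 79*B) = (-22220 + 29565)/(((-10898 + 9818) - 1014) - 79*47) = 7345/((-1080 - 1014) - 3713) = 7345/(-2094 - 3713) = 7345/(-5807) = 7345*(-1/5807) = -7345/5807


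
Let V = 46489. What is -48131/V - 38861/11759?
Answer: -2372581458/546664151 ≈ -4.3401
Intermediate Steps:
-48131/V - 38861/11759 = -48131/46489 - 38861/11759 = -2372581458/546664151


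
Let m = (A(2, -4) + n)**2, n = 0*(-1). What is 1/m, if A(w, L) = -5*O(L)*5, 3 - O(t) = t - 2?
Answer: 1/50625 ≈ 1.9753e-5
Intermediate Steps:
O(t) = 5 - t (O(t) = 3 - (t - 2) = 3 - (-2 + t) = 3 + (2 - t) = 5 - t)
A(w, L) = -125 + 25*L (A(w, L) = -5*(5 - L)*5 = (-25 + 5*L)*5 = -125 + 25*L)
n = 0
m = 50625 (m = ((-125 + 25*(-4)) + 0)**2 = ((-125 - 100) + 0)**2 = (-225 + 0)**2 = (-225)**2 = 50625)
1/m = 1/50625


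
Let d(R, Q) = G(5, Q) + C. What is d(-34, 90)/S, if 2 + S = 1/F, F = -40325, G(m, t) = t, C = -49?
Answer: -1653325/80651 ≈ -20.500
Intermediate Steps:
d(R, Q) = -49 + Q (d(R, Q) = Q - 49 = -49 + Q)
S = -80651/40325 (S = -2 + 1/(-40325) = -2 - 1/40325 = -80651/40325 ≈ -2.0000)
d(-34, 90)/S = (-49 + 90)/(-80651/40325) = 41*(-40325/80651) = -1653325/80651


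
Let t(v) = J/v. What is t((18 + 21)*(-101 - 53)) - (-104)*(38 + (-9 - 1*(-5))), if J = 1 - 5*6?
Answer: 21237245/6006 ≈ 3536.0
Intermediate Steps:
J = -29 (J = 1 - 30 = -29)
t(v) = -29/v
t((18 + 21)*(-101 - 53)) - (-104)*(38 + (-9 - 1*(-5))) = -29*1/((-101 - 53)*(18 + 21)) - (-104)*(38 + (-9 - 1*(-5))) = -29/(39*(-154)) - (-104)*(38 + (-9 + 5)) = -29/(-6006) - (-104)*(38 - 4) = -29*(-1/6006) - (-104)*34 = 29/6006 - 1*(-3536) = 29/6006 + 3536 = 21237245/6006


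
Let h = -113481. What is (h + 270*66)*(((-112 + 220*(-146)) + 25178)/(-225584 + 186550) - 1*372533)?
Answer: 695524636155474/19517 ≈ 3.5637e+10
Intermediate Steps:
(h + 270*66)*(((-112 + 220*(-146)) + 25178)/(-225584 + 186550) - 1*372533) = (-113481 + 270*66)*(((-112 + 220*(-146)) + 25178)/(-225584 + 186550) - 1*372533) = (-113481 + 17820)*(((-112 - 32120) + 25178)/(-39034) - 372533) = -95661*((-32232 + 25178)*(-1/39034) - 372533) = -95661*(-7054*(-1/39034) - 372533) = -95661*(3527/19517 - 372533) = -95661*(-7270723034/19517) = 695524636155474/19517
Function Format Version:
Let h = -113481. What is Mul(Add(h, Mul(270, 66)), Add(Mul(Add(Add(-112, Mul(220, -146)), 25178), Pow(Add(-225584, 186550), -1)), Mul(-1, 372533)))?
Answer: Rational(695524636155474, 19517) ≈ 3.5637e+10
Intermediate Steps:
Mul(Add(h, Mul(270, 66)), Add(Mul(Add(Add(-112, Mul(220, -146)), 25178), Pow(Add(-225584, 186550), -1)), Mul(-1, 372533))) = Mul(Add(-113481, Mul(270, 66)), Add(Mul(Add(Add(-112, Mul(220, -146)), 25178), Pow(Add(-225584, 186550), -1)), Mul(-1, 372533))) = Mul(Add(-113481, 17820), Add(Mul(Add(Add(-112, -32120), 25178), Pow(-39034, -1)), -372533)) = Mul(-95661, Add(Mul(Add(-32232, 25178), Rational(-1, 39034)), -372533)) = Mul(-95661, Add(Mul(-7054, Rational(-1, 39034)), -372533)) = Mul(-95661, Add(Rational(3527, 19517), -372533)) = Mul(-95661, Rational(-7270723034, 19517)) = Rational(695524636155474, 19517)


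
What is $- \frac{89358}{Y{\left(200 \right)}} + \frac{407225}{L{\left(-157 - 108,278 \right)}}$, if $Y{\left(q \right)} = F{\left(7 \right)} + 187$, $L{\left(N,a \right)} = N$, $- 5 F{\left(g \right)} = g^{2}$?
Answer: $- \frac{47920070}{23479} \approx -2041.0$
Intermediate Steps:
$F{\left(g \right)} = - \frac{g^{2}}{5}$
$Y{\left(q \right)} = \frac{886}{5}$ ($Y{\left(q \right)} = - \frac{7^{2}}{5} + 187 = \left(- \frac{1}{5}\right) 49 + 187 = - \frac{49}{5} + 187 = \frac{886}{5}$)
$- \frac{89358}{Y{\left(200 \right)}} + \frac{407225}{L{\left(-157 - 108,278 \right)}} = - \frac{89358}{\frac{886}{5}} + \frac{407225}{-157 - 108} = \left(-89358\right) \frac{5}{886} + \frac{407225}{-157 - 108} = - \frac{223395}{443} + \frac{407225}{-265} = - \frac{223395}{443} + 407225 \left(- \frac{1}{265}\right) = - \frac{223395}{443} - \frac{81445}{53} = - \frac{47920070}{23479}$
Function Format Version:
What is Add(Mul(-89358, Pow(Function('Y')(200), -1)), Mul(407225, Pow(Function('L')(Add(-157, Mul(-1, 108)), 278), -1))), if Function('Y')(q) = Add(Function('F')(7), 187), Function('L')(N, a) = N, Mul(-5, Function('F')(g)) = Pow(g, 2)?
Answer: Rational(-47920070, 23479) ≈ -2041.0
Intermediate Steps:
Function('F')(g) = Mul(Rational(-1, 5), Pow(g, 2))
Function('Y')(q) = Rational(886, 5) (Function('Y')(q) = Add(Mul(Rational(-1, 5), Pow(7, 2)), 187) = Add(Mul(Rational(-1, 5), 49), 187) = Add(Rational(-49, 5), 187) = Rational(886, 5))
Add(Mul(-89358, Pow(Function('Y')(200), -1)), Mul(407225, Pow(Function('L')(Add(-157, Mul(-1, 108)), 278), -1))) = Add(Mul(-89358, Pow(Rational(886, 5), -1)), Mul(407225, Pow(Add(-157, Mul(-1, 108)), -1))) = Add(Mul(-89358, Rational(5, 886)), Mul(407225, Pow(Add(-157, -108), -1))) = Add(Rational(-223395, 443), Mul(407225, Pow(-265, -1))) = Add(Rational(-223395, 443), Mul(407225, Rational(-1, 265))) = Add(Rational(-223395, 443), Rational(-81445, 53)) = Rational(-47920070, 23479)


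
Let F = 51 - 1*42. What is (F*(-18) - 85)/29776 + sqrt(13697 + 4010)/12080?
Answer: -247/29776 + sqrt(17707)/12080 ≈ 0.0027203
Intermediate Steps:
F = 9 (F = 51 - 42 = 9)
(F*(-18) - 85)/29776 + sqrt(13697 + 4010)/12080 = (9*(-18) - 85)/29776 + sqrt(13697 + 4010)/12080 = (-162 - 85)*(1/29776) + sqrt(17707)*(1/12080) = -247*1/29776 + sqrt(17707)/12080 = -247/29776 + sqrt(17707)/12080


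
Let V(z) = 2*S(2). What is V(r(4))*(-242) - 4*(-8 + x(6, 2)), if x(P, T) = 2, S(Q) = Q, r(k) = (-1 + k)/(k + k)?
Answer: -944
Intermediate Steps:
r(k) = (-1 + k)/(2*k) (r(k) = (-1 + k)/((2*k)) = (-1 + k)*(1/(2*k)) = (-1 + k)/(2*k))
V(z) = 4 (V(z) = 2*2 = 4)
V(r(4))*(-242) - 4*(-8 + x(6, 2)) = 4*(-242) - 4*(-8 + 2) = -968 - 4*(-6) = -968 + 24 = -944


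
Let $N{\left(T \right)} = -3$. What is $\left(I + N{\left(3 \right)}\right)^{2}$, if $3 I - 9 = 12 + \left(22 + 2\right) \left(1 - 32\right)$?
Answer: $59536$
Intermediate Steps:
$I = -241$ ($I = 3 + \frac{12 + \left(22 + 2\right) \left(1 - 32\right)}{3} = 3 + \frac{12 + 24 \left(-31\right)}{3} = 3 + \frac{12 - 744}{3} = 3 + \frac{1}{3} \left(-732\right) = 3 - 244 = -241$)
$\left(I + N{\left(3 \right)}\right)^{2} = \left(-241 - 3\right)^{2} = \left(-244\right)^{2} = 59536$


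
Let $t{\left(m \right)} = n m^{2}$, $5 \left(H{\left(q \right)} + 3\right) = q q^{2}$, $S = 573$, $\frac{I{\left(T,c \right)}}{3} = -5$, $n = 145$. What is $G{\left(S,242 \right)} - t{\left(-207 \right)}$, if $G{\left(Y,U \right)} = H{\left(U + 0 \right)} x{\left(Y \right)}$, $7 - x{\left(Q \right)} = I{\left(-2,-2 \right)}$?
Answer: $\frac{280728881}{5} \approx 5.6146 \cdot 10^{7}$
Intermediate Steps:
$I{\left(T,c \right)} = -15$ ($I{\left(T,c \right)} = 3 \left(-5\right) = -15$)
$x{\left(Q \right)} = 22$ ($x{\left(Q \right)} = 7 - -15 = 7 + 15 = 22$)
$H{\left(q \right)} = -3 + \frac{q^{3}}{5}$ ($H{\left(q \right)} = -3 + \frac{q q^{2}}{5} = -3 + \frac{q^{3}}{5}$)
$G{\left(Y,U \right)} = -66 + \frac{22 U^{3}}{5}$ ($G{\left(Y,U \right)} = \left(-3 + \frac{\left(U + 0\right)^{3}}{5}\right) 22 = \left(-3 + \frac{U^{3}}{5}\right) 22 = -66 + \frac{22 U^{3}}{5}$)
$t{\left(m \right)} = 145 m^{2}$
$G{\left(S,242 \right)} - t{\left(-207 \right)} = \left(-66 + \frac{22 \cdot 242^{3}}{5}\right) - 145 \left(-207\right)^{2} = \left(-66 + \frac{22}{5} \cdot 14172488\right) - 145 \cdot 42849 = \left(-66 + \frac{311794736}{5}\right) - 6213105 = \frac{311794406}{5} - 6213105 = \frac{280728881}{5}$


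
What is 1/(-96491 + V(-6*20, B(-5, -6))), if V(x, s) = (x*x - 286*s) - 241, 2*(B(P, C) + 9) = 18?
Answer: -1/82332 ≈ -1.2146e-5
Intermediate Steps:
B(P, C) = 0 (B(P, C) = -9 + (½)*18 = -9 + 9 = 0)
V(x, s) = -241 + x² - 286*s (V(x, s) = (x² - 286*s) - 241 = -241 + x² - 286*s)
1/(-96491 + V(-6*20, B(-5, -6))) = 1/(-96491 + (-241 + (-6*20)² - 286*0)) = 1/(-96491 + (-241 + (-120)² + 0)) = 1/(-96491 + (-241 + 14400 + 0)) = 1/(-96491 + 14159) = 1/(-82332) = -1/82332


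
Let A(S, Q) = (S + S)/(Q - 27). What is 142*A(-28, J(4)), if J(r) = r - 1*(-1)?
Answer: 3976/11 ≈ 361.45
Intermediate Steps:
J(r) = 1 + r (J(r) = r + 1 = 1 + r)
A(S, Q) = 2*S/(-27 + Q) (A(S, Q) = (2*S)/(-27 + Q) = 2*S/(-27 + Q))
142*A(-28, J(4)) = 142*(2*(-28)/(-27 + (1 + 4))) = 142*(2*(-28)/(-27 + 5)) = 142*(2*(-28)/(-22)) = 142*(2*(-28)*(-1/22)) = 142*(28/11) = 3976/11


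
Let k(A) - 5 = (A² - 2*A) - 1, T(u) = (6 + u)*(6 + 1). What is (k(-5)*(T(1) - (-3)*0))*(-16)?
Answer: -30576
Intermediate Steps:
T(u) = 42 + 7*u (T(u) = (6 + u)*7 = 42 + 7*u)
k(A) = 4 + A² - 2*A (k(A) = 5 + ((A² - 2*A) - 1) = 5 + (-1 + A² - 2*A) = 4 + A² - 2*A)
(k(-5)*(T(1) - (-3)*0))*(-16) = ((4 + (-5)² - 2*(-5))*((42 + 7*1) - (-3)*0))*(-16) = ((4 + 25 + 10)*((42 + 7) - 1*0))*(-16) = (39*(49 + 0))*(-16) = (39*49)*(-16) = 1911*(-16) = -30576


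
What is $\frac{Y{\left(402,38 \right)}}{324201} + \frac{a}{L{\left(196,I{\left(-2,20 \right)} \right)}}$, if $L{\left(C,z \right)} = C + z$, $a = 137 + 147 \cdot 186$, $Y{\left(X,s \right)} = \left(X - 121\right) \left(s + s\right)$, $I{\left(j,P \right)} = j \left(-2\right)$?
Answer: $\frac{8912990479}{64840200} \approx 137.46$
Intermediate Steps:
$I{\left(j,P \right)} = - 2 j$
$Y{\left(X,s \right)} = 2 s \left(-121 + X\right)$ ($Y{\left(X,s \right)} = \left(-121 + X\right) 2 s = 2 s \left(-121 + X\right)$)
$a = 27479$ ($a = 137 + 27342 = 27479$)
$\frac{Y{\left(402,38 \right)}}{324201} + \frac{a}{L{\left(196,I{\left(-2,20 \right)} \right)}} = \frac{2 \cdot 38 \left(-121 + 402\right)}{324201} + \frac{27479}{196 - -4} = 2 \cdot 38 \cdot 281 \cdot \frac{1}{324201} + \frac{27479}{196 + 4} = 21356 \cdot \frac{1}{324201} + \frac{27479}{200} = \frac{21356}{324201} + 27479 \cdot \frac{1}{200} = \frac{21356}{324201} + \frac{27479}{200} = \frac{8912990479}{64840200}$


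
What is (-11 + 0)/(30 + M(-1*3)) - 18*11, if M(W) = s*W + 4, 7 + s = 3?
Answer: -9119/46 ≈ -198.24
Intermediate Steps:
s = -4 (s = -7 + 3 = -4)
M(W) = 4 - 4*W (M(W) = -4*W + 4 = 4 - 4*W)
(-11 + 0)/(30 + M(-1*3)) - 18*11 = (-11 + 0)/(30 + (4 - (-4)*3)) - 18*11 = -11/(30 + (4 - 4*(-3))) - 198 = -11/(30 + (4 + 12)) - 198 = -11/(30 + 16) - 198 = -11/46 - 198 = -9119/46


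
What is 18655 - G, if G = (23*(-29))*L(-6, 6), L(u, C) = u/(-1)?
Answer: 22657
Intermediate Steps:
L(u, C) = -u (L(u, C) = u*(-1) = -u)
G = -4002 (G = (23*(-29))*(-1*(-6)) = -667*6 = -4002)
18655 - G = 18655 - 1*(-4002) = 18655 + 4002 = 22657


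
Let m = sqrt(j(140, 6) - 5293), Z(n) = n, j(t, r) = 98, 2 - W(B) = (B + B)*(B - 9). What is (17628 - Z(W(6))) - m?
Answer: 17590 - I*sqrt(5195) ≈ 17590.0 - 72.076*I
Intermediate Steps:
W(B) = 2 - 2*B*(-9 + B) (W(B) = 2 - (B + B)*(B - 9) = 2 - 2*B*(-9 + B))
m = I*sqrt(5195) (m = sqrt(98 - 5293) = sqrt(-5195) = I*sqrt(5195) ≈ 72.076*I)
(17628 - Z(W(6))) - m = (17628 - (2 - 2*6**2 + 18*6)) - I*sqrt(5195) = (17628 - (2 - 2*36 + 108)) - I*sqrt(5195) = (17628 - (2 - 72 + 108)) - I*sqrt(5195) = (17628 - 1*38) - I*sqrt(5195) = (17628 - 38) - I*sqrt(5195) = 17590 - I*sqrt(5195)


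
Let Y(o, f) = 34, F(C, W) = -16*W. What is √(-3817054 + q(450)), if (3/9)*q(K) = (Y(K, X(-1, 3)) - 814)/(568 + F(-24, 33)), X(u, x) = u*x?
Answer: 5*I*√610738/2 ≈ 1953.7*I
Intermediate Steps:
q(K) = -117/2 (q(K) = 3*((34 - 814)/(568 - 16*33)) = 3*(-780/(568 - 528)) = 3*(-780/40) = 3*(-780*1/40) = 3*(-39/2) = -117/2)
√(-3817054 + q(450)) = √(-3817054 - 117/2) = √(-7634225/2) = 5*I*√610738/2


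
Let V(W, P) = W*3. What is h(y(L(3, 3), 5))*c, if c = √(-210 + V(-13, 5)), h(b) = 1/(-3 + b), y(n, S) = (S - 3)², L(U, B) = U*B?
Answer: I*√249 ≈ 15.78*I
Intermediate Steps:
L(U, B) = B*U
V(W, P) = 3*W
y(n, S) = (-3 + S)²
c = I*√249 (c = √(-210 + 3*(-13)) = √(-210 - 39) = √(-249) = I*√249 ≈ 15.78*I)
h(y(L(3, 3), 5))*c = (I*√249)/(-3 + (-3 + 5)²) = (I*√249)/(-3 + 2²) = (I*√249)/(-3 + 4) = (I*√249)/1 = 1*(I*√249) = I*√249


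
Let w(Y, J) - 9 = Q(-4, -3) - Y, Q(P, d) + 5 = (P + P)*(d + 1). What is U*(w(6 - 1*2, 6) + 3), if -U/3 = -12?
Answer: 684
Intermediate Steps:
U = 36 (U = -3*(-12) = 36)
Q(P, d) = -5 + 2*P*(1 + d) (Q(P, d) = -5 + (P + P)*(d + 1) = -5 + (2*P)*(1 + d) = -5 + 2*P*(1 + d))
w(Y, J) = 20 - Y (w(Y, J) = 9 + ((-5 + 2*(-4) + 2*(-4)*(-3)) - Y) = 9 + ((-5 - 8 + 24) - Y) = 9 + (11 - Y) = 20 - Y)
U*(w(6 - 1*2, 6) + 3) = 36*((20 - (6 - 1*2)) + 3) = 36*((20 - (6 - 2)) + 3) = 36*((20 - 1*4) + 3) = 36*((20 - 4) + 3) = 36*(16 + 3) = 36*19 = 684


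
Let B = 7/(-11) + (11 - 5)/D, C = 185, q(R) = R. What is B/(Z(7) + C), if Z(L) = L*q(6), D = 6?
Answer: 4/2497 ≈ 0.0016019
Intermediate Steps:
Z(L) = 6*L (Z(L) = L*6 = 6*L)
B = 4/11 (B = 7/(-11) + (11 - 5)/6 = 7*(-1/11) + 6*(⅙) = -7/11 + 1 = 4/11 ≈ 0.36364)
B/(Z(7) + C) = 4/(11*(6*7 + 185)) = 4/(11*(42 + 185)) = (4/11)/227 = (4/11)*(1/227) = 4/2497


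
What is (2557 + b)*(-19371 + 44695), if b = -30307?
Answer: -702741000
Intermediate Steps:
(2557 + b)*(-19371 + 44695) = (2557 - 30307)*(-19371 + 44695) = -27750*25324 = -702741000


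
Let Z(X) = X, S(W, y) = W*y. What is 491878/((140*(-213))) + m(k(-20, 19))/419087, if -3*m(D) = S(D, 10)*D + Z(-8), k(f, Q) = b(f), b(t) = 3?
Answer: -34356748411/2082862390 ≈ -16.495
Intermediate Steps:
k(f, Q) = 3
m(D) = 8/3 - 10*D**2/3 (m(D) = -((D*10)*D - 8)/3 = -((10*D)*D - 8)/3 = -(10*D**2 - 8)/3 = -(-8 + 10*D**2)/3 = 8/3 - 10*D**2/3)
491878/((140*(-213))) + m(k(-20, 19))/419087 = 491878/((140*(-213))) + (8/3 - 10/3*3**2)/419087 = 491878/(-29820) + (8/3 - 10/3*9)*(1/419087) = 491878*(-1/29820) + (8/3 - 30)*(1/419087) = -245939/14910 - 82/3*1/419087 = -245939/14910 - 82/1257261 = -34356748411/2082862390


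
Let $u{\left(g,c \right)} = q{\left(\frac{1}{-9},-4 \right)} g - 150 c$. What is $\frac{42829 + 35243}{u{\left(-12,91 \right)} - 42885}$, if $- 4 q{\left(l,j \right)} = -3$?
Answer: $- \frac{3253}{2356} \approx -1.3807$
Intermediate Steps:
$q{\left(l,j \right)} = \frac{3}{4}$ ($q{\left(l,j \right)} = \left(- \frac{1}{4}\right) \left(-3\right) = \frac{3}{4}$)
$u{\left(g,c \right)} = - 150 c + \frac{3 g}{4}$ ($u{\left(g,c \right)} = \frac{3 g}{4} - 150 c = - 150 c + \frac{3 g}{4}$)
$\frac{42829 + 35243}{u{\left(-12,91 \right)} - 42885} = \frac{42829 + 35243}{\left(\left(-150\right) 91 + \frac{3}{4} \left(-12\right)\right) - 42885} = \frac{78072}{\left(-13650 - 9\right) - 42885} = \frac{78072}{-13659 - 42885} = \frac{78072}{-56544} = 78072 \left(- \frac{1}{56544}\right) = - \frac{3253}{2356}$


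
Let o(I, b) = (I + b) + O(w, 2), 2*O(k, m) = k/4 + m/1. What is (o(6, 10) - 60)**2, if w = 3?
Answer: 116281/64 ≈ 1816.9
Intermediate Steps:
O(k, m) = m/2 + k/8 (O(k, m) = (k/4 + m/1)/2 = (k*(1/4) + m*1)/2 = (k/4 + m)/2 = (m + k/4)/2 = m/2 + k/8)
o(I, b) = 11/8 + I + b (o(I, b) = (I + b) + ((1/2)*2 + (1/8)*3) = (I + b) + (1 + 3/8) = (I + b) + 11/8 = 11/8 + I + b)
(o(6, 10) - 60)**2 = ((11/8 + 6 + 10) - 60)**2 = (139/8 - 60)**2 = (-341/8)**2 = 116281/64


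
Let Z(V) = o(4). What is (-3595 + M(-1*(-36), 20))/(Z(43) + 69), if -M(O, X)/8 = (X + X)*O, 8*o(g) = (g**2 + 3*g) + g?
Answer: -15115/73 ≈ -207.05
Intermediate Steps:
o(g) = g/2 + g**2/8 (o(g) = ((g**2 + 3*g) + g)/8 = (g**2 + 4*g)/8 = g/2 + g**2/8)
M(O, X) = -16*O*X (M(O, X) = -8*(X + X)*O = -8*2*X*O = -16*O*X)
Z(V) = 4 (Z(V) = (1/8)*4*(4 + 4) = (1/8)*4*8 = 4)
(-3595 + M(-1*(-36), 20))/(Z(43) + 69) = (-3595 - 16*(-1*(-36))*20)/(4 + 69) = (-3595 - 16*36*20)/73 = (-3595 - 11520)*(1/73) = -15115*1/73 = -15115/73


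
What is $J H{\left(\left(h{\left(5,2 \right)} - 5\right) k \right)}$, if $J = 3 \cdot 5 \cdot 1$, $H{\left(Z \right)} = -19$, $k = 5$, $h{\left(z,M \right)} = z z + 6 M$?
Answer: $-285$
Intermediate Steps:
$h{\left(z,M \right)} = z^{2} + 6 M$
$J = 15$ ($J = 15 \cdot 1 = 15$)
$J H{\left(\left(h{\left(5,2 \right)} - 5\right) k \right)} = 15 \left(-19\right) = -285$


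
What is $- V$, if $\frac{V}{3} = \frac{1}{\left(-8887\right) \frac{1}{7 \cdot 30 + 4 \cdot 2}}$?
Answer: $\frac{654}{8887} \approx 0.073591$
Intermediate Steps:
$V = - \frac{654}{8887}$ ($V = \frac{3}{\left(-8887\right) \frac{1}{7 \cdot 30 + 4 \cdot 2}} = \frac{3}{\left(-8887\right) \frac{1}{210 + 8}} = \frac{3}{\left(-8887\right) \frac{1}{218}} = \frac{3}{- \frac{8887}{218}} = 3 \left(- \frac{218}{8887}\right) = - \frac{654}{8887} \approx -0.073591$)
$- V = \left(-1\right) \left(- \frac{654}{8887}\right) = \frac{654}{8887}$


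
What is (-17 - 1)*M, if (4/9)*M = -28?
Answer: 1134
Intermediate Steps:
M = -63 (M = (9/4)*(-28) = -63)
(-17 - 1)*M = (-17 - 1)*(-63) = -18*(-63) = 1134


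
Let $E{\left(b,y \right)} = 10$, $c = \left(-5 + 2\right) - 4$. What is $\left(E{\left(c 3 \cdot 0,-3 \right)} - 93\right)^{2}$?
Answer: $6889$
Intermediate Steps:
$c = -7$ ($c = -3 - 4 = -7$)
$\left(E{\left(c 3 \cdot 0,-3 \right)} - 93\right)^{2} = \left(10 - 93\right)^{2} = \left(-83\right)^{2} = 6889$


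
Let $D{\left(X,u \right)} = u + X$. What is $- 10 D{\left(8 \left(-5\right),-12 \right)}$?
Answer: $520$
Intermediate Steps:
$D{\left(X,u \right)} = X + u$
$- 10 D{\left(8 \left(-5\right),-12 \right)} = - 10 \left(8 \left(-5\right) - 12\right) = - 10 \left(-40 - 12\right) = \left(-10\right) \left(-52\right) = 520$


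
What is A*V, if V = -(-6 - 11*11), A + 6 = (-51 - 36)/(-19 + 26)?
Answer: -16383/7 ≈ -2340.4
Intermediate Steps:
A = -129/7 (A = -6 + (-51 - 36)/(-19 + 26) = -6 - 87/7 = -129/7 ≈ -18.429)
V = 127 (V = -(-6 - 121) = -1*(-127) = 127)
A*V = -129/7*127 = -16383/7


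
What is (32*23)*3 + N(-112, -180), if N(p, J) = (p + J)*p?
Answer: 34912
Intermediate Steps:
N(p, J) = p*(J + p) (N(p, J) = (J + p)*p = p*(J + p))
(32*23)*3 + N(-112, -180) = (32*23)*3 - 112*(-180 - 112) = 736*3 - 112*(-292) = 2208 + 32704 = 34912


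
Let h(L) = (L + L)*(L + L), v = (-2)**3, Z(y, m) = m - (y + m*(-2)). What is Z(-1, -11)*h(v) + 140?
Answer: -8052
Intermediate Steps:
Z(y, m) = -y + 3*m (Z(y, m) = m - (y - 2*m) = m + (-y + 2*m) = -y + 3*m)
v = -8
h(L) = 4*L**2 (h(L) = (2*L)*(2*L) = 4*L**2)
Z(-1, -11)*h(v) + 140 = (-1*(-1) + 3*(-11))*(4*(-8)**2) + 140 = (1 - 33)*(4*64) + 140 = -32*256 + 140 = -8192 + 140 = -8052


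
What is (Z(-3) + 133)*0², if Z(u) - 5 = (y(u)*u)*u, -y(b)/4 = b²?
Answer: 0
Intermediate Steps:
y(b) = -4*b²
Z(u) = 5 - 4*u⁴ (Z(u) = 5 + ((-4*u²)*u)*u = 5 + (-4*u³)*u = 5 - 4*u⁴)
(Z(-3) + 133)*0² = ((5 - 4*(-3)⁴) + 133)*0² = ((5 - 4*81) + 133)*0 = ((5 - 324) + 133)*0 = (-319 + 133)*0 = -186*0 = 0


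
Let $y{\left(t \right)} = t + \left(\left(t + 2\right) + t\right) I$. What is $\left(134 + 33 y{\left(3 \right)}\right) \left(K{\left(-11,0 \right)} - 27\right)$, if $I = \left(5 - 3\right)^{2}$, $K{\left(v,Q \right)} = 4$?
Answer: $-29647$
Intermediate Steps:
$I = 4$ ($I = 2^{2} = 4$)
$y{\left(t \right)} = 8 + 9 t$ ($y{\left(t \right)} = t + \left(\left(t + 2\right) + t\right) 4 = t + \left(\left(2 + t\right) + t\right) 4 = t + \left(2 + 2 t\right) 4 = t + \left(8 + 8 t\right) = 8 + 9 t$)
$\left(134 + 33 y{\left(3 \right)}\right) \left(K{\left(-11,0 \right)} - 27\right) = \left(134 + 33 \left(8 + 9 \cdot 3\right)\right) \left(4 - 27\right) = \left(134 + 33 \left(8 + 27\right)\right) \left(-23\right) = \left(134 + 33 \cdot 35\right) \left(-23\right) = \left(134 + 1155\right) \left(-23\right) = 1289 \left(-23\right) = -29647$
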